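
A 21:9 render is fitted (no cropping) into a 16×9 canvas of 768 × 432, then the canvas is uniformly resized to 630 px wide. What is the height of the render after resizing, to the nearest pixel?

270 px

At 768×432 the render is width-limited, so height = 768 × 9/21 ≈ 329.14 px.
Resizing to 630 px wide multiplies everything by 0.8203: 329.14 → 270.00 px.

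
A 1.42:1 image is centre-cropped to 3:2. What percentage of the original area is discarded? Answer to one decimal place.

Going from 1.42:1 to 3:2 means cutting height while keeping width.
Area ratio = (1.420)/(1.500) = 94.67%; the remaining 5.33% is cropped out.

5.3%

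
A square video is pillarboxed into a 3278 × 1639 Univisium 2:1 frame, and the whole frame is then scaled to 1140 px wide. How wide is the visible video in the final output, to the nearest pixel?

In the 3278×1639 frame the video fills the height: width = 1639 × 1/1 ≈ 1639.00 px.
Scaling 3278 → 1140 is ×0.3478, so the width becomes 1639.00 × 0.3478 ≈ 570.00 px.

570 px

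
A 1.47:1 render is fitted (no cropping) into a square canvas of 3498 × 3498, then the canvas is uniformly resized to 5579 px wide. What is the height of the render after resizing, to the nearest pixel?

At 3498×3498 the render is width-limited, so height = 3498 / 1.470 ≈ 2379.59 px.
Scaling 3498 → 5579 is ×1.5949, so the height becomes 2379.59 × 1.5949 ≈ 3795.24 px.

3795 px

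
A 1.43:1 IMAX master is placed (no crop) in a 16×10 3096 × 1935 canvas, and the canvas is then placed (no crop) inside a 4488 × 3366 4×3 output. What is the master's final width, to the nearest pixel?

4011 px

1.43:1 IMAX in 3096×1935: fills the height, so the master is 2767.05 × 1935.00.
The 16×10 canvas is width-limited in 4488×3366, giving 4488.00 × 2805.00; scale factor 1.4496.
The master scales with it: width 2767.05 × 1.4496 ≈ 4011.15.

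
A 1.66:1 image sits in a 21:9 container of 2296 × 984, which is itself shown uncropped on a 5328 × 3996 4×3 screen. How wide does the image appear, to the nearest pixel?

1.66:1 in 2296×984: fills the height, so the image is 1633.44 × 984.00.
The 21:9 canvas is width-limited in 5328×3996, giving 5328.00 × 2283.43; scale factor 2.3206.
So the image's width is 1633.44 × 2.3206 ≈ 3790.49.

3790 px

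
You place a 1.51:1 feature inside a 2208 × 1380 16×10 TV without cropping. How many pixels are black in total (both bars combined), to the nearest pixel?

171396 pixels

Since 1.510 < 1.600, the feature is height-limited.
The feature is 1380 × 1.510 ≈ 2083.8000 px wide.
2208 − 2083.8000 = 124.2000 px of bars.
That's 124.2000 × 1380 ≈ 171396 black pixels.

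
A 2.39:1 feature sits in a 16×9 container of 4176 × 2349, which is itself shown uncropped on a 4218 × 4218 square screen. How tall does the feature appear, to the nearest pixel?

First fit — 2.39:1 into 4176×2349 spans the width: 4176.00 × 1747.28.
Second fit — the 16×9 canvas into 4218×4218 spans the width: 4218.00 × 2372.62 (×1.0101 from 4176×2349).
So the feature's height is 1747.28 × 1.0101 ≈ 1764.85.

1765 px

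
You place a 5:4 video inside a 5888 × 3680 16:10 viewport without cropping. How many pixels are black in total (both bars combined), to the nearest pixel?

Since 1.250 < 1.600, the video is height-limited.
That makes the image 4600.0000 px wide (3680 × 5/4).
Black = 5888 − 4600.0000 = 1288.0000 px.
That's 1288.0000 × 3680 ≈ 4739840 black pixels.

4739840 pixels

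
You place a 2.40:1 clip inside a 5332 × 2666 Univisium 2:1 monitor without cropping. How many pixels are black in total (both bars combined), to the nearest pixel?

2.40:1 is wider than Univisium 2:1, so it spans the full width.
That makes the image 2221.6667 px tall (5332 / 2.400).
2666 − 2221.6667 = 444.3333 px of bars.
That's 444.3333 × 5332 ≈ 2369185 black pixels.

2369185 pixels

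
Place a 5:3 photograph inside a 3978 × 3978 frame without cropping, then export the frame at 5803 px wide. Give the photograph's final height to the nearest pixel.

Fitted into 3978×3978, the photograph spans the width; its height is 3978 × 3/5 ≈ 2386.80 px.
Scaling 3978 → 5803 is ×1.4588, so the height becomes 2386.80 × 1.4588 ≈ 3481.80 px.

3482 px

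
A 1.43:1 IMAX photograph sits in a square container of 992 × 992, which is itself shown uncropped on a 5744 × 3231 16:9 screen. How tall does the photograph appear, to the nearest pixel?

1.43:1 IMAX in 992×992: fills the width, so the photograph is 992.00 × 693.71.
The square canvas is height-limited in 5744×3231, giving 3231.00 × 3231.00; scale factor 3.2571.
The photograph scales with it: height 693.71 × 3.2571 ≈ 2259.44.

2259 px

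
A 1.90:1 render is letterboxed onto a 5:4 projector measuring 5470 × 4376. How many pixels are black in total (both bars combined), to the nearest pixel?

1.90:1 (1.900) > 5:4 (1.250), so the render fills the width.
The render is 5470 / 1.900 ≈ 2878.9474 px tall.
4376 − 2878.9474 = 1497.0526 px of bars.
Bar area = 1497.0526 × 5470 ≈ 8188878 px.

8188878 pixels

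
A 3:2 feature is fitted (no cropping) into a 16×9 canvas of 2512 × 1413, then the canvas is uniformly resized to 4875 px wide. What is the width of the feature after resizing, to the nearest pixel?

Fitted into 2512×1413, the feature spans the height; its width is 1413 × 3/2 ≈ 2119.50 px.
Resizing to 4875 px wide multiplies everything by 1.9407: 2119.50 → 4113.28 px.

4113 px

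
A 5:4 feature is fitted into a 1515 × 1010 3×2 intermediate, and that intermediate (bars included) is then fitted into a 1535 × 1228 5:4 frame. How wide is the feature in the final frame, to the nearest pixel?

First fit — 5:4 into 1515×1010 spans the height: 1262.50 × 1010.00.
3×2 in 1535×1228: fills the width, so the intermediate becomes 1535.00 × 1023.33 — a scale of ×1.0132.
So the feature's width is 1262.50 × 1.0132 ≈ 1279.17.

1279 px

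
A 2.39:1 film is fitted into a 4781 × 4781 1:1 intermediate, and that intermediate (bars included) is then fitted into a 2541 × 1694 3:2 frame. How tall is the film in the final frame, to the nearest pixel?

First fit — 2.39:1 into 4781×4781 spans the width: 4781.00 × 2000.42.
Second fit — the 1:1 canvas into 2541×1694 spans the height: 1694.00 × 1694.00 (×0.3543 from 4781×4781).
The film scales with it: height 2000.42 × 0.3543 ≈ 708.79.

709 px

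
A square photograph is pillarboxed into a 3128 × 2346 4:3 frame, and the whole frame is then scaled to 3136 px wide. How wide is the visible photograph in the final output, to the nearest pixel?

At 3128×2346 the photograph is height-limited, so width = 2346 × 1/1 ≈ 2346.00 px.
Scaling 3128 → 3136 is ×1.0026, so the width becomes 2346.00 × 1.0026 ≈ 2352.00 px.

2352 px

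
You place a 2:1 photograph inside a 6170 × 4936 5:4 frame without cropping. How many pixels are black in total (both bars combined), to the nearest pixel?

11420670 pixels

2:1 is wider than 5:4, so it spans the full width.
The photograph is 6170 × 1/2 ≈ 3085.0000 px tall.
4936 − 3085.0000 = 1851.0000 px of bars.
That's 1851.0000 × 6170 ≈ 11420670 black pixels.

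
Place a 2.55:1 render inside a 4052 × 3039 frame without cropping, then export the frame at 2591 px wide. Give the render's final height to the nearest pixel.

Fitted into 4052×3039, the render spans the width; its height is 4052 / 2.550 ≈ 1589.02 px.
The frame scales by 2591/4052 = 0.6394; 1589.02 × 0.6394 ≈ 1016.08 px.

1016 px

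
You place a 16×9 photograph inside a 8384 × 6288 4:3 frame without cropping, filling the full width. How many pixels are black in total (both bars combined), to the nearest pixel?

13179648 pixels

Content height = 8384 × 9/16 ≈ 4716.0000 px.
6288 − 4716.0000 = 1572.0000 px of bars.
That's 1572.0000 × 8384 ≈ 13179648 black pixels.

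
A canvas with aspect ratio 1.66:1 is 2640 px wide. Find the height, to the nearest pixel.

1590 px

Height = 2640 / 1.660 = 1590.36.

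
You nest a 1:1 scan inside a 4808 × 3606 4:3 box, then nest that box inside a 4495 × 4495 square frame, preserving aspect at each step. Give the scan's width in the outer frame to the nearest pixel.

3371 px

1:1 in 4808×3606: fills the height, so the scan is 3606.00 × 3606.00.
4:3 in 4495×4495: fills the width, so the intermediate becomes 4495.00 × 3371.25 — a scale of ×0.9349.
Applying the same ×0.9349: 3606.00 → 3371.25.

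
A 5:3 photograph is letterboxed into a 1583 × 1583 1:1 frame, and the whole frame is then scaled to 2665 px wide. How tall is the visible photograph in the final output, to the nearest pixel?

1599 px

Fitted into 1583×1583, the photograph spans the width; its height is 1583 × 3/5 ≈ 949.80 px.
Scaling 1583 → 2665 is ×1.6835, so the height becomes 949.80 × 1.6835 ≈ 1599.00 px.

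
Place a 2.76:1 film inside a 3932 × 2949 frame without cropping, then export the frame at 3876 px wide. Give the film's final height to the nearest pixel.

1404 px

In the 3932×2949 frame the film fills the width: height = 3932 / 2.760 ≈ 1424.64 px.
Resizing to 3876 px wide multiplies everything by 0.9858: 1424.64 → 1404.35 px.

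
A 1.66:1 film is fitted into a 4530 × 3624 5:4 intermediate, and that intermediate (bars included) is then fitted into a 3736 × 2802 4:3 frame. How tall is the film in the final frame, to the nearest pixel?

1.66:1 in 4530×3624: fills the width, so the film is 4530.00 × 2728.92.
Second fit — the 5:4 canvas into 3736×2802 spans the height: 3502.50 × 2802.00 (×0.7732 from 4530×3624).
The film scales with it: height 2728.92 × 0.7732 ≈ 2109.94.

2110 px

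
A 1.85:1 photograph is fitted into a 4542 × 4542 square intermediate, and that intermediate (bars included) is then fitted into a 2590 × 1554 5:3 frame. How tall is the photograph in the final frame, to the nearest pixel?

840 px

Inside the 4542×4542 canvas the photograph is width-limited at 4542.00 × 2455.14.
The square canvas is height-limited in 2590×1554, giving 1554.00 × 1554.00; scale factor 0.3421.
The photograph scales with it: height 2455.14 × 0.3421 ≈ 840.00.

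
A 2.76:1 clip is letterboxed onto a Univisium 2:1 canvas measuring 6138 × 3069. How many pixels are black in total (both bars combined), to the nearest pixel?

Since 2.760 > 2.000, the clip is width-limited.
The clip is 6138 / 2.760 ≈ 2223.9130 px tall.
Black = 3069 − 2223.9130 = 845.0870 px.
Bar area = 845.0870 × 6138 ≈ 5187144 px.

5187144 pixels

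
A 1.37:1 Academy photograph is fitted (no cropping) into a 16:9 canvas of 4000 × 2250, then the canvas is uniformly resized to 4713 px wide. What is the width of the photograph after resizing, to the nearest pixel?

In the 4000×2250 frame the photograph fills the height: width = 2250 × 1.370 ≈ 3082.50 px.
The frame scales by 4713/4000 = 1.1783; 3082.50 × 1.1783 ≈ 3631.96 px.

3632 px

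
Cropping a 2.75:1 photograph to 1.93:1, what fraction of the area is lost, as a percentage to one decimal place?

29.8%

The height stays; only width is cut (since 1.93:1 is narrower than 2.75:1).
(1.930)/(2.750) ≈ 0.702 of the area survives, leaving 29.82% discarded.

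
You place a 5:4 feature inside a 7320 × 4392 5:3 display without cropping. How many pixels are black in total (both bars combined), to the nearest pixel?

8037360 pixels

5:4 (1.250) < 5:3 (1.667), so the feature fills the height.
The feature is 4392 × 5/4 ≈ 5490.0000 px wide.
7320 − 5490.0000 = 1830.0000 px of bars.
That's 1830.0000 × 4392 ≈ 8037360 black pixels.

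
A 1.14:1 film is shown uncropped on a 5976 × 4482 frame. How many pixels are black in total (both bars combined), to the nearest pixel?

3883743 pixels

Since 1.140 < 1.333, the film is height-limited.
The film is 4482 × 1.140 ≈ 5109.4800 px wide.
Black = 5976 − 5109.4800 = 866.5200 px.
Bar area = 866.5200 × 4482 ≈ 3883743 px.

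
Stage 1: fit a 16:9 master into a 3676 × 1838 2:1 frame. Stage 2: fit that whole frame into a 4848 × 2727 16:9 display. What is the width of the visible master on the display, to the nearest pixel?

First fit — 16:9 into 3676×1838 spans the height: 3267.56 × 1838.00.
Second fit — the 2:1 canvas into 4848×2727 spans the width: 4848.00 × 2424.00 (×1.3188 from 3676×1838).
So the master's width is 3267.56 × 1.3188 ≈ 4309.33.

4309 px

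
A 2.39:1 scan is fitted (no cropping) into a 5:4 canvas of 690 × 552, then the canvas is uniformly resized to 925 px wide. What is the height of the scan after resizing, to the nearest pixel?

387 px

Fitted into 690×552, the scan spans the width; its height is 690 / 2.390 ≈ 288.70 px.
The frame scales by 925/690 = 1.3406; 288.70 × 1.3406 ≈ 387.03 px.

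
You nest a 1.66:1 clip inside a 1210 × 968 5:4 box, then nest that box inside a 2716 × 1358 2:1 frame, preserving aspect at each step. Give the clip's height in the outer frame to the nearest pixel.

1023 px

First fit — 1.66:1 into 1210×968 spans the width: 1210.00 × 728.92.
The 5:4 canvas is height-limited in 2716×1358, giving 1697.50 × 1358.00; scale factor 1.4029.
The clip scales with it: height 728.92 × 1.4029 ≈ 1022.59.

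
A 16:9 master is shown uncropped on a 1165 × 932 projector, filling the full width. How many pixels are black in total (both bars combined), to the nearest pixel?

That makes the image 655.3125 px tall (1165 × 9/16).
Leftover height: 932 − 655.3125 = 276.6875 px.
Bar area = 276.6875 × 1165 ≈ 322341 px.

322341 pixels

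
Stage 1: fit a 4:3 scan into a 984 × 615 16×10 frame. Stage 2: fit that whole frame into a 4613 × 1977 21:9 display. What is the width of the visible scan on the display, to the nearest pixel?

2636 px

4:3 in 984×615: fills the height, so the scan is 820.00 × 615.00.
16×10 in 4613×1977: fills the height, so the intermediate becomes 3163.20 × 1977.00 — a scale of ×3.2146.
Applying the same ×3.2146: 820.00 → 2636.00.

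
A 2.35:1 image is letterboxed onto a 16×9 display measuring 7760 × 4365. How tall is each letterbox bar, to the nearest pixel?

531 px

2.35:1 (2.350) > 16×9 (1.778), so the image fills the width.
The image is 7760 / 2.350 ≈ 3302.13 px tall.
4365 − 3302.13 = 1062.87 px of bars (531.44 each).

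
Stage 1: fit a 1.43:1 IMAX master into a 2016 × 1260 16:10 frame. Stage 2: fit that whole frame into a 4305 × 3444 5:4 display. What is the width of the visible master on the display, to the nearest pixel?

First fit — 1.43:1 IMAX into 2016×1260 spans the height: 1801.80 × 1260.00.
Second fit — the 16:10 canvas into 4305×3444 spans the width: 4305.00 × 2690.62 (×2.1354 from 2016×1260).
Applying the same ×2.1354: 1801.80 → 3847.59.

3848 px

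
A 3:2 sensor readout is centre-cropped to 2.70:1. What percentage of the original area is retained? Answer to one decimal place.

Going from 3:2 to 2.70:1 means cutting height while keeping width.
Area ratio = (1.500)/(2.700) = 55.56% retained.

55.6%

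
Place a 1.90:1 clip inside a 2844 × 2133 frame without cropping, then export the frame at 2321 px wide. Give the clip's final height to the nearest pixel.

1222 px

In the 2844×2133 frame the clip fills the width: height = 2844 / 1.900 ≈ 1496.84 px.
Resizing to 2321 px wide multiplies everything by 0.8161: 1496.84 → 1221.58 px.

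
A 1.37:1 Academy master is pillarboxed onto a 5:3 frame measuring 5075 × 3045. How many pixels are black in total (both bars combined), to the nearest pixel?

2750701 pixels

Since 1.370 < 1.667, the master is height-limited.
Content width = 3045 × 1.370 ≈ 4171.6500 px.
5075 − 4171.6500 = 903.3500 px of bars.
Bar area = 903.3500 × 3045 ≈ 2750701 px.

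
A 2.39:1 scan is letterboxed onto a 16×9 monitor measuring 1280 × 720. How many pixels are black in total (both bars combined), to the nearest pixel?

236077 pixels

2.39:1 (2.390) > 16×9 (1.778), so the scan fills the width.
The scan is 1280 / 2.390 ≈ 535.5649 px tall.
Black = 720 − 535.5649 = 184.4351 px.
Bar area = 184.4351 × 1280 ≈ 236077 px.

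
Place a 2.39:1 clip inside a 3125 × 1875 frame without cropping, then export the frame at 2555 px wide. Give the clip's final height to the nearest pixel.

1069 px

In the 3125×1875 frame the clip fills the width: height = 3125 / 2.390 ≈ 1307.53 px.
Scaling 3125 → 2555 is ×0.8176, so the height becomes 1307.53 × 0.8176 ≈ 1069.04 px.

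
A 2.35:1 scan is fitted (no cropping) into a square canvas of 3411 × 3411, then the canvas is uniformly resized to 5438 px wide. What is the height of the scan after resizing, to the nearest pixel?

At 3411×3411 the scan is width-limited, so height = 3411 / 2.350 ≈ 1451.49 px.
Scaling 3411 → 5438 is ×1.5943, so the height becomes 1451.49 × 1.5943 ≈ 2314.04 px.

2314 px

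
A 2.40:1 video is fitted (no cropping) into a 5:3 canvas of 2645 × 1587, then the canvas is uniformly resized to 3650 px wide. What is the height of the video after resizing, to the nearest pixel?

1521 px

Fitted into 2645×1587, the video spans the width; its height is 2645 / 2.400 ≈ 1102.08 px.
The frame scales by 3650/2645 = 1.3800; 1102.08 × 1.3800 ≈ 1520.83 px.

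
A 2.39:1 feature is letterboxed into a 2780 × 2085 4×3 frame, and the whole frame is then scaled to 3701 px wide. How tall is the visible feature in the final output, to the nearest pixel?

Fitted into 2780×2085, the feature spans the width; its height is 2780 / 2.390 ≈ 1163.18 px.
Resizing to 3701 px wide multiplies everything by 1.3313: 1163.18 → 1548.54 px.

1549 px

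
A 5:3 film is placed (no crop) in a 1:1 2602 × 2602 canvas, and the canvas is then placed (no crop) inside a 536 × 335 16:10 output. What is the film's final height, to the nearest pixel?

201 px

5:3 in 2602×2602: fills the width, so the film is 2602.00 × 1561.20.
1:1 in 536×335: fills the height, so the intermediate becomes 335.00 × 335.00 — a scale of ×0.1287.
So the film's height is 1561.20 × 0.1287 ≈ 201.00.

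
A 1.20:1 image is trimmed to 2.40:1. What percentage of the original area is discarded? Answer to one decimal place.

The width stays; only height is cut (since 2.40:1 is wider than 1.20:1).
Area ratio = (1.200)/(2.400) = 50.00%; the remaining 50.00% is cropped out.

50.0%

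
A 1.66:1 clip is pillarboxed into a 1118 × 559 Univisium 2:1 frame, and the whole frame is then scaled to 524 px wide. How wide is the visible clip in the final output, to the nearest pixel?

At 1118×559 the clip is height-limited, so width = 559 × 1.660 ≈ 927.94 px.
Resizing to 524 px wide multiplies everything by 0.4687: 927.94 → 434.92 px.

435 px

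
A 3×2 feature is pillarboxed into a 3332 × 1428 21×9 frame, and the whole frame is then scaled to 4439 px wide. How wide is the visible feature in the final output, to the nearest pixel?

2854 px

Fitted into 3332×1428, the feature spans the height; its width is 1428 × 3/2 ≈ 2142.00 px.
Resizing to 4439 px wide multiplies everything by 1.3322: 2142.00 → 2853.64 px.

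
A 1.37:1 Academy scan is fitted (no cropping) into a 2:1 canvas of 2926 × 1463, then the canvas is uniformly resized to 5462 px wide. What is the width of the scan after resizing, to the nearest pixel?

At 2926×1463 the scan is height-limited, so width = 1463 × 1.370 ≈ 2004.31 px.
Scaling 2926 → 5462 is ×1.8667, so the width becomes 2004.31 × 1.8667 ≈ 3741.47 px.

3741 px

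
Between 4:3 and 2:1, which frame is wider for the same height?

2:1

4:3 = 1.333 and 2; 2 > 1.333.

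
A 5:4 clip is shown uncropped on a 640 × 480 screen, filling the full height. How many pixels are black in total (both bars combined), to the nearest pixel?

Content width = 480 × 5/4 ≈ 600.0000 px.
Leftover width: 640 − 600.0000 = 40.0000 px.
That's 40.0000 × 480 ≈ 19200 black pixels.

19200 pixels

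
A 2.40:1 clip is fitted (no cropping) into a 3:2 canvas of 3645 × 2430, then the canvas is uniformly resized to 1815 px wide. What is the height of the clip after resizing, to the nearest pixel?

756 px

Fitted into 3645×2430, the clip spans the width; its height is 3645 / 2.400 ≈ 1518.75 px.
Scaling 3645 → 1815 is ×0.4979, so the height becomes 1518.75 × 0.4979 ≈ 756.25 px.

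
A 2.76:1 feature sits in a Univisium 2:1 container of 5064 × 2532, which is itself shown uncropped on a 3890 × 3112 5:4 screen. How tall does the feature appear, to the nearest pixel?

Inside the 5064×2532 canvas the feature is width-limited at 5064.00 × 1834.78.
Univisium 2:1 in 3890×3112: fills the width, so the intermediate becomes 3890.00 × 1945.00 — a scale of ×0.7682.
So the feature's height is 1834.78 × 0.7682 ≈ 1409.42.

1409 px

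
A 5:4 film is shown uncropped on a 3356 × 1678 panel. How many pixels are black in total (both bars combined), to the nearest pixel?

2111763 pixels

5:4 (1.250) < Univisium 2:1 (2.000), so the film fills the height.
That makes the image 2097.5000 px wide (1678 × 5/4).
Leftover width: 3356 − 2097.5000 = 1258.5000 px.
That's 1258.5000 × 1678 ≈ 2111763 black pixels.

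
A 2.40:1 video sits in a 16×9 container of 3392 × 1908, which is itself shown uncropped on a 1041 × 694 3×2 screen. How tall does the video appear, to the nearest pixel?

434 px

Inside the 3392×1908 canvas the video is width-limited at 3392.00 × 1413.33.
Second fit — the 16×9 canvas into 1041×694 spans the width: 1041.00 × 585.56 (×0.3069 from 3392×1908).
The video scales with it: height 1413.33 × 0.3069 ≈ 433.75.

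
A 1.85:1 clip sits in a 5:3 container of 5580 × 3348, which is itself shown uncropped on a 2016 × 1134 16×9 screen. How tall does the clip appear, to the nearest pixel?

1022 px

Inside the 5580×3348 canvas the clip is width-limited at 5580.00 × 3016.22.
The 5:3 canvas is height-limited in 2016×1134, giving 1890.00 × 1134.00; scale factor 0.3387.
So the clip's height is 3016.22 × 0.3387 ≈ 1021.62.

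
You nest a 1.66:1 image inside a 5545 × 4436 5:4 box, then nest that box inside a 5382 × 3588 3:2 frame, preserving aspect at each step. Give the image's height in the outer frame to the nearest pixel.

2702 px

Inside the 5545×4436 canvas the image is width-limited at 5545.00 × 3340.36.
The 5:4 canvas is height-limited in 5382×3588, giving 4485.00 × 3588.00; scale factor 0.8088.
Applying the same ×0.8088: 3340.36 → 2701.81.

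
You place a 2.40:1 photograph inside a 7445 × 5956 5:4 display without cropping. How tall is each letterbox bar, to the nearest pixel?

1427 px

2.40:1 is wider than 5:4, so it spans the full width.
Content height = 7445 / 2.400 ≈ 3102.08 px.
Black = 5956 − 3102.08 = 2853.92 px, or 1426.96 per bar.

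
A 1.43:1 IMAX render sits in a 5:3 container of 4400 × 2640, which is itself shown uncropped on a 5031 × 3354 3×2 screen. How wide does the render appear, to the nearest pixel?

First fit — 1.43:1 IMAX into 4400×2640 spans the height: 3775.20 × 2640.00.
The 5:3 canvas is width-limited in 5031×3354, giving 5031.00 × 3018.60; scale factor 1.1434.
The render scales with it: width 3775.20 × 1.1434 ≈ 4316.60.

4317 px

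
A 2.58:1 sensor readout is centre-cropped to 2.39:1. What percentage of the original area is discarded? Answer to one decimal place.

7.4%

2.39:1 is narrower than 2.58:1, so the crop keeps the full height and trims the width.
Fraction kept = (2.390)/(2.580) ≈ 92.64%, so 7.36% is lost.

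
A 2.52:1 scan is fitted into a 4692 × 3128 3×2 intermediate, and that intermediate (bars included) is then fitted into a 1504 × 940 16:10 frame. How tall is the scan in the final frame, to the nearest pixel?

2.52:1 in 4692×3128: fills the width, so the scan is 4692.00 × 1861.90.
3×2 in 1504×940: fills the height, so the intermediate becomes 1410.00 × 940.00 — a scale of ×0.3005.
So the scan's height is 1861.90 × 0.3005 ≈ 559.52.

560 px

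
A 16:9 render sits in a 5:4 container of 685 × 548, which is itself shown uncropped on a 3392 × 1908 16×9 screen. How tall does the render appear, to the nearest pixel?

Inside the 685×548 canvas the render is width-limited at 685.00 × 385.31.
Second fit — the 5:4 canvas into 3392×1908 spans the height: 2385.00 × 1908.00 (×3.4818 from 685×548).
The render scales with it: height 385.31 × 3.4818 ≈ 1341.56.

1342 px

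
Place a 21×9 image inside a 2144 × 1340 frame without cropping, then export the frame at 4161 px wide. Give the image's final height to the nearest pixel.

In the 2144×1340 frame the image fills the width: height = 2144 × 9/21 ≈ 918.86 px.
The frame scales by 4161/2144 = 1.9408; 918.86 × 1.9408 ≈ 1783.29 px.

1783 px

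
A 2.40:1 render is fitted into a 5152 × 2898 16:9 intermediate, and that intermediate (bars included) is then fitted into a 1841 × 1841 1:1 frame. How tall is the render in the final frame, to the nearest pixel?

2.40:1 in 5152×2898: fills the width, so the render is 5152.00 × 2146.67.
The 16:9 canvas is width-limited in 1841×1841, giving 1841.00 × 1035.56; scale factor 0.3573.
The render scales with it: height 2146.67 × 0.3573 ≈ 767.08.

767 px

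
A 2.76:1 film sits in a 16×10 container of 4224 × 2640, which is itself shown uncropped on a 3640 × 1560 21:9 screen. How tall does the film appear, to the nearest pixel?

Inside the 4224×2640 canvas the film is width-limited at 4224.00 × 1530.43.
Second fit — the 16×10 canvas into 3640×1560 spans the height: 2496.00 × 1560.00 (×0.5909 from 4224×2640).
The film scales with it: height 1530.43 × 0.5909 ≈ 904.35.

904 px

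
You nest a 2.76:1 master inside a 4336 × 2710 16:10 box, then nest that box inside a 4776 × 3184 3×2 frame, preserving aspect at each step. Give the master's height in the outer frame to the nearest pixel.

First fit — 2.76:1 into 4336×2710 spans the width: 4336.00 × 1571.01.
The 16:10 canvas is width-limited in 4776×3184, giving 4776.00 × 2985.00; scale factor 1.1015.
The master scales with it: height 1571.01 × 1.1015 ≈ 1730.43.

1730 px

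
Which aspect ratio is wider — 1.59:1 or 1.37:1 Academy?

1.59:1

1.59 and 1.37; 1.59 > 1.37.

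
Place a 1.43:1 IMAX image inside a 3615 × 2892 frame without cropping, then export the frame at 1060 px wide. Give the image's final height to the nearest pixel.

741 px

In the 3615×2892 frame the image fills the width: height = 3615 / 1.430 ≈ 2527.97 px.
The frame scales by 1060/3615 = 0.2932; 2527.97 × 0.2932 ≈ 741.26 px.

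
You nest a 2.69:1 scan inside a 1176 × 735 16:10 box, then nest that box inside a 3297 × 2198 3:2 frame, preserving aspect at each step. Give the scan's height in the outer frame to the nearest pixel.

1226 px

Inside the 1176×735 canvas the scan is width-limited at 1176.00 × 437.17.
16:10 in 3297×2198: fills the width, so the intermediate becomes 3297.00 × 2060.62 — a scale of ×2.8036.
Applying the same ×2.8036: 437.17 → 1225.65.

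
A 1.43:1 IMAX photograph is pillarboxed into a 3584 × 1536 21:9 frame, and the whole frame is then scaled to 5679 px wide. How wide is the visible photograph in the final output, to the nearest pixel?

3480 px

Fitted into 3584×1536, the photograph spans the height; its width is 1536 × 1.430 ≈ 2196.48 px.
Resizing to 5679 px wide multiplies everything by 1.5845: 2196.48 → 3480.42 px.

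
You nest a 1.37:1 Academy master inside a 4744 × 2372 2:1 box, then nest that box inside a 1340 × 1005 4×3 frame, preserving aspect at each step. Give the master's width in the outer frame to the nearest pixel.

918 px

Inside the 4744×2372 canvas the master is height-limited at 3249.64 × 2372.00.
Second fit — the 2:1 canvas into 1340×1005 spans the width: 1340.00 × 670.00 (×0.2825 from 4744×2372).
So the master's width is 3249.64 × 0.2825 ≈ 917.90.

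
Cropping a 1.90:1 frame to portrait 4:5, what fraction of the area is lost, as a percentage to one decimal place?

The height stays; only width is cut (since portrait 4:5 is narrower than 1.90:1).
(0.800)/(1.900) ≈ 0.421 of the area survives, leaving 57.89% discarded.

57.9%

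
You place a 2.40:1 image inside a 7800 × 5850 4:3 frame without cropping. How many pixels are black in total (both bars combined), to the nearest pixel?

2.40:1 is wider than 4:3, so it spans the full width.
Content height = 7800 / 2.400 ≈ 3250.0000 px.
Leftover height: 5850 − 3250.0000 = 2600.0000 px.
Bar area = 2600.0000 × 7800 ≈ 20280000 px.

20280000 pixels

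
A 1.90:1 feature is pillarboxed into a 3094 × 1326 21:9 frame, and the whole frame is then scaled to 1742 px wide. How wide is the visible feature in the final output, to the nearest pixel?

At 3094×1326 the feature is height-limited, so width = 1326 × 1.900 ≈ 2519.40 px.
The frame scales by 1742/3094 = 0.5630; 2519.40 × 0.5630 ≈ 1418.49 px.

1418 px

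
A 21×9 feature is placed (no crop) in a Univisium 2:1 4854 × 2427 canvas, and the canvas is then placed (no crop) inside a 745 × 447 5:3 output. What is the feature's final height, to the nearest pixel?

319 px

Inside the 4854×2427 canvas the feature is width-limited at 4854.00 × 2080.29.
Second fit — the Univisium 2:1 canvas into 745×447 spans the width: 745.00 × 372.50 (×0.1535 from 4854×2427).
The feature scales with it: height 2080.29 × 0.1535 ≈ 319.29.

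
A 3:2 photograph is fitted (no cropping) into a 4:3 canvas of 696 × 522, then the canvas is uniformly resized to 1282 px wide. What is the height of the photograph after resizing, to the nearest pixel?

855 px

At 696×522 the photograph is width-limited, so height = 696 × 2/3 ≈ 464.00 px.
Resizing to 1282 px wide multiplies everything by 1.8420: 464.00 → 854.67 px.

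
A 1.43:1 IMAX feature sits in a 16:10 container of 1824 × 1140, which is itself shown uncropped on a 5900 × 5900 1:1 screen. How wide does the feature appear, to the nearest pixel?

5273 px

Inside the 1824×1140 canvas the feature is height-limited at 1630.20 × 1140.00.
The 16:10 canvas is width-limited in 5900×5900, giving 5900.00 × 3687.50; scale factor 3.2346.
Applying the same ×3.2346: 1630.20 → 5273.12.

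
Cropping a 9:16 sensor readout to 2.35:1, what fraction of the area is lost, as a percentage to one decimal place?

76.1%

The width stays; only height is cut (since 2.35:1 is wider than 9:16).
Fraction kept = (0.562)/(2.350) ≈ 23.94%, so 76.06% is lost.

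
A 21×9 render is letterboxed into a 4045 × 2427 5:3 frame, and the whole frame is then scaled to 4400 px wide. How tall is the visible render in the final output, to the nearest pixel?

1886 px

In the 4045×2427 frame the render fills the width: height = 4045 × 9/21 ≈ 1733.57 px.
Resizing to 4400 px wide multiplies everything by 1.0878: 1733.57 → 1885.71 px.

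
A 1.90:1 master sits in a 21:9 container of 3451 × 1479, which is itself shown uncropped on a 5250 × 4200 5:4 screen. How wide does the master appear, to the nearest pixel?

Inside the 3451×1479 canvas the master is height-limited at 2810.10 × 1479.00.
21:9 in 5250×4200: fills the width, so the intermediate becomes 5250.00 × 2250.00 — a scale of ×1.5213.
Applying the same ×1.5213: 2810.10 → 4275.00.

4275 px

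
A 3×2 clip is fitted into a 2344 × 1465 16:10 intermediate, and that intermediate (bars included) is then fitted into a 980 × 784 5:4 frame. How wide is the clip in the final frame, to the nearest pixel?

919 px

First fit — 3×2 into 2344×1465 spans the height: 2197.50 × 1465.00.
16:10 in 980×784: fills the width, so the intermediate becomes 980.00 × 612.50 — a scale of ×0.4181.
The clip scales with it: width 2197.50 × 0.4181 ≈ 918.75.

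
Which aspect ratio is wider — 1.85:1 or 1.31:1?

1.85 and 1.31; 1.85 > 1.31.

1.85:1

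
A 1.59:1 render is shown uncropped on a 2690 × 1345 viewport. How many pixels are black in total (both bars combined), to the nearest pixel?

741700 pixels

Since 1.590 < 2.000, the render is height-limited.
The render is 1345 × 1.590 ≈ 2138.5500 px wide.
2690 − 2138.5500 = 551.4500 px of bars.
Bar area = 551.4500 × 1345 ≈ 741700 px.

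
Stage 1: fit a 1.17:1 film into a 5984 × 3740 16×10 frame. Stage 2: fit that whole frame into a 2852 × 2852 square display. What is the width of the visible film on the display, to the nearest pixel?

1.17:1 in 5984×3740: fills the height, so the film is 4375.80 × 3740.00.
16×10 in 2852×2852: fills the width, so the intermediate becomes 2852.00 × 1782.50 — a scale of ×0.4766.
So the film's width is 4375.80 × 0.4766 ≈ 2085.53.

2086 px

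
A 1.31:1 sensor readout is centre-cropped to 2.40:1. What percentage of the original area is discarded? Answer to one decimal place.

Going from 1.31:1 to 2.40:1 means cutting height while keeping width.
Area ratio = (1.310)/(2.400) = 54.58%; the remaining 45.42% is cropped out.

45.4%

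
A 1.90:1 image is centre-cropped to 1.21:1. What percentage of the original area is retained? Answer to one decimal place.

63.7%

The height stays; only width is cut (since 1.21:1 is narrower than 1.90:1).
Fraction kept = (1.210)/(1.900) ≈ 63.68%.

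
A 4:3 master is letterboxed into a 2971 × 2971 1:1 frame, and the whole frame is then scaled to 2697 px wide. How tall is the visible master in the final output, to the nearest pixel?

In the 2971×2971 frame the master fills the width: height = 2971 × 3/4 ≈ 2228.25 px.
Resizing to 2697 px wide multiplies everything by 0.9078: 2228.25 → 2022.75 px.

2023 px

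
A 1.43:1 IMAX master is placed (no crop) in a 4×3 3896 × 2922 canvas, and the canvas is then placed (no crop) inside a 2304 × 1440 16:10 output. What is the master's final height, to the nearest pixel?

Inside the 3896×2922 canvas the master is width-limited at 3896.00 × 2724.48.
4×3 in 2304×1440: fills the height, so the intermediate becomes 1920.00 × 1440.00 — a scale of ×0.4928.
Applying the same ×0.4928: 2724.48 → 1342.66.

1343 px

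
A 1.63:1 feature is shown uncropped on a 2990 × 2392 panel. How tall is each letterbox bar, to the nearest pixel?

279 px

1.63:1 (1.630) > 5:4 (1.250), so the feature fills the width.
The feature is 2990 / 1.630 ≈ 1834.36 px tall.
Black = 2392 − 1834.36 = 557.64 px, or 278.82 per bar.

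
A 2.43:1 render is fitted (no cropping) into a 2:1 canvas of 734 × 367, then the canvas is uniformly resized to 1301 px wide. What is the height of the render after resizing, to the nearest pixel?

535 px

At 734×367 the render is width-limited, so height = 734 / 2.430 ≈ 302.06 px.
Resizing to 1301 px wide multiplies everything by 1.7725: 302.06 → 535.39 px.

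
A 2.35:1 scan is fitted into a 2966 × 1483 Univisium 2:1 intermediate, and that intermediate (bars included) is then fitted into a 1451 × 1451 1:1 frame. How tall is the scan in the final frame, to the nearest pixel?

2.35:1 in 2966×1483: fills the width, so the scan is 2966.00 × 1262.13.
Second fit — the Univisium 2:1 canvas into 1451×1451 spans the width: 1451.00 × 725.50 (×0.4892 from 2966×1483).
So the scan's height is 1262.13 × 0.4892 ≈ 617.45.

617 px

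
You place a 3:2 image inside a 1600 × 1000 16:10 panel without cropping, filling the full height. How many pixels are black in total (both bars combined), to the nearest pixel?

100000 pixels

That makes the image 1500.0000 px wide (1000 × 3/2).
Black = 1600 − 1500.0000 = 100.0000 px.
That's 100.0000 × 1000 ≈ 100000 black pixels.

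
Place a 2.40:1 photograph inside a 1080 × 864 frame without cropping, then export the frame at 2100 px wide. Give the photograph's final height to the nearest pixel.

875 px

At 1080×864 the photograph is width-limited, so height = 1080 / 2.400 ≈ 450.00 px.
Resizing to 2100 px wide multiplies everything by 1.9444: 450.00 → 875.00 px.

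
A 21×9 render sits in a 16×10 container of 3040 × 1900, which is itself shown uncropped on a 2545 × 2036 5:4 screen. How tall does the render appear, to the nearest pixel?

21×9 in 3040×1900: fills the width, so the render is 3040.00 × 1302.86.
16×10 in 2545×2036: fills the width, so the intermediate becomes 2545.00 × 1590.62 — a scale of ×0.8372.
The render scales with it: height 1302.86 × 0.8372 ≈ 1090.71.

1091 px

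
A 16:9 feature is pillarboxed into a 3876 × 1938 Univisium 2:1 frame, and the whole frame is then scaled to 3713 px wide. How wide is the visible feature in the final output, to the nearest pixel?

3300 px

At 3876×1938 the feature is height-limited, so width = 1938 × 16/9 ≈ 3445.33 px.
Scaling 3876 → 3713 is ×0.9579, so the width becomes 3445.33 × 0.9579 ≈ 3300.44 px.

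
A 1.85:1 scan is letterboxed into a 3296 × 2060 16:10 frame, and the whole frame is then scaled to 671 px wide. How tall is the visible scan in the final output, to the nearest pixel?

363 px

Fitted into 3296×2060, the scan spans the width; its height is 3296 / 1.850 ≈ 1781.62 px.
Resizing to 671 px wide multiplies everything by 0.2036: 1781.62 → 362.70 px.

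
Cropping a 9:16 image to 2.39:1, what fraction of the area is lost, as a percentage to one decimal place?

76.5%

The width stays; only height is cut (since 2.39:1 is wider than 9:16).
(0.562)/(2.390) ≈ 0.235 of the area survives, leaving 76.46% discarded.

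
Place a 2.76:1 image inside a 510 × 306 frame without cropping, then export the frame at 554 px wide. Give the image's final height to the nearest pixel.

201 px

Fitted into 510×306, the image spans the width; its height is 510 / 2.760 ≈ 184.78 px.
Scaling 510 → 554 is ×1.0863, so the height becomes 184.78 × 1.0863 ≈ 200.72 px.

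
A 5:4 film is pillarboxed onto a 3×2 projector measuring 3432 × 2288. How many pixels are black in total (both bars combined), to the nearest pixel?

1308736 pixels

5:4 (1.250) < 3×2 (1.500), so the film fills the height.
That makes the image 2860.0000 px wide (2288 × 5/4).
3432 − 2860.0000 = 572.0000 px of bars.
That's 572.0000 × 2288 ≈ 1308736 black pixels.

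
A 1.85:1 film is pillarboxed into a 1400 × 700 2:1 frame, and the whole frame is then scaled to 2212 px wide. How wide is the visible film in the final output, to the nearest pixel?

In the 1400×700 frame the film fills the height: width = 700 × 1.850 ≈ 1295.00 px.
The frame scales by 2212/1400 = 1.5800; 1295.00 × 1.5800 ≈ 2046.10 px.

2046 px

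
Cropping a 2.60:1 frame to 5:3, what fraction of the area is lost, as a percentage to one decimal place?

35.9%

The height stays; only width is cut (since 5:3 is narrower than 2.60:1).
(1.667)/(2.600) ≈ 0.641 of the area survives, leaving 35.90% discarded.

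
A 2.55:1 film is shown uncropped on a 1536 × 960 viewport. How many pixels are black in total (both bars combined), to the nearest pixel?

2.55:1 is wider than 16:10, so it spans the full width.
The film is 1536 / 2.550 ≈ 602.3529 px tall.
Black = 960 − 602.3529 = 357.6471 px.
That's 357.6471 × 1536 ≈ 549346 black pixels.

549346 pixels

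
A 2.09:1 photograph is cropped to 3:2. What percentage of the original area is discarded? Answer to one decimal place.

The height stays; only width is cut (since 3:2 is narrower than 2.09:1).
(1.500)/(2.090) ≈ 0.718 of the area survives, leaving 28.23% discarded.

28.2%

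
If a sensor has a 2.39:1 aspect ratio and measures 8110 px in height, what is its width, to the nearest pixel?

19383 px

Width = 8110 × 2.390 = 19382.90.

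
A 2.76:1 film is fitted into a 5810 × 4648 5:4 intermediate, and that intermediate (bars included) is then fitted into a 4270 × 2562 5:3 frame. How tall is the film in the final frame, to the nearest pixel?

2.76:1 in 5810×4648: fills the width, so the film is 5810.00 × 2105.07.
5:4 in 4270×2562: fills the height, so the intermediate becomes 3202.50 × 2562.00 — a scale of ×0.5512.
So the film's height is 2105.07 × 0.5512 ≈ 1160.33.

1160 px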